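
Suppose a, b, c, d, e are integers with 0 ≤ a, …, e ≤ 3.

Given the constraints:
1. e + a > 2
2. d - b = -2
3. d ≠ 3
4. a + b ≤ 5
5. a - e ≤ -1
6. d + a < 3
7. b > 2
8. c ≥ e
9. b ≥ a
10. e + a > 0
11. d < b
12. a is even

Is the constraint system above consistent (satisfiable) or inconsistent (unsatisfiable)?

Take a = 0, b = 3, c = 3, d = 1, e = 3. Then constraint 1: e + a = 3; constraint 2: d - b = -2, and every other listed constraint is also met.

Satisfiable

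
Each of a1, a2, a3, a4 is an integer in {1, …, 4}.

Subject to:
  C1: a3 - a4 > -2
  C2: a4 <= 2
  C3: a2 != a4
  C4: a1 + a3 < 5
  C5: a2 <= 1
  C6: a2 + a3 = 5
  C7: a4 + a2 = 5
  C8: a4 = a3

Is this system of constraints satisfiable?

Unsatisfiable

From constraint 2: a4 ≤ 2. From constraint 5: a2 ≤ 1. Hence a4 + a2 ≤ 3. But constraint 7 requires a4 + a2 = 5, and 5 > 3. Contradiction.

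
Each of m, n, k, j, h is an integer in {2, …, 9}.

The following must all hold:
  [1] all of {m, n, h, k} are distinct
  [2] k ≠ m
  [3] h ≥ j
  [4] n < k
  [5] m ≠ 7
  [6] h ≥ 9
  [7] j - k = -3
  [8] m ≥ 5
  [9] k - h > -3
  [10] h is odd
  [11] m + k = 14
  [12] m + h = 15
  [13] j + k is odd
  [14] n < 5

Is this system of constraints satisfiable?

One satisfying assignment is m = 6, n = 3, k = 8, j = 5, h = 9.
For the less obvious constraints — constraint 7: j - k = -3; constraint 9: k - h = -1; constraint 11: m + k = 14 — and the others hold by inspection.

Satisfiable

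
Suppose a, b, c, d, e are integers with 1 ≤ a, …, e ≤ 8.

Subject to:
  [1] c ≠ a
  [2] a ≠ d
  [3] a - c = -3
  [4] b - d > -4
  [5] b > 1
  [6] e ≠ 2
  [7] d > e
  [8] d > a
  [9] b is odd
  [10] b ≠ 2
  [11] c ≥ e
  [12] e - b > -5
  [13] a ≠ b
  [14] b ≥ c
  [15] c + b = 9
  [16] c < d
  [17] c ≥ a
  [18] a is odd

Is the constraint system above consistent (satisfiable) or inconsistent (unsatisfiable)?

Satisfiable

The assignment a = 1, b = 5, c = 4, d = 7, e = 1 works:
  constraint 3 holds since a - c = -3.
  constraint 4 holds since b - d = -2.
  constraint 12 holds since e - b = -4.
The rest check out directly.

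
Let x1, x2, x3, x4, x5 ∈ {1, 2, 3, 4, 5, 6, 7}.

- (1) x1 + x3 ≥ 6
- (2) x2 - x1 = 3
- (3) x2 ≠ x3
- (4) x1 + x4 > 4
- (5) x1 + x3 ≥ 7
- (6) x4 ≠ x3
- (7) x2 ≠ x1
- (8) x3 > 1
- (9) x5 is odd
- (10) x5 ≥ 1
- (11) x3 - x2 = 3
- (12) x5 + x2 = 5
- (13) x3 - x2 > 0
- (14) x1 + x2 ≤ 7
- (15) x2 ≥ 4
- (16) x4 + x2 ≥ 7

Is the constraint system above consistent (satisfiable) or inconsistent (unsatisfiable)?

Setting (x1, x2, x3, x4, x5) = (1, 4, 7, 4, 1) satisfies everything: constraint 1: x1 + x3 = 8; constraint 2: x2 - x1 = 3, and the others follow.

Satisfiable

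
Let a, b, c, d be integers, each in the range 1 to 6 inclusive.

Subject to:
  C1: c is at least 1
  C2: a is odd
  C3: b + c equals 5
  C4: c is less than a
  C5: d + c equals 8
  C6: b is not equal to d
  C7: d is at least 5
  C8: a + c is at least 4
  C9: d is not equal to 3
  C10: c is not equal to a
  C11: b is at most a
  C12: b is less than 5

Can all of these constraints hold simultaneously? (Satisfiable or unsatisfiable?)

One satisfying assignment is a = 5, b = 3, c = 2, d = 6.
For the less obvious constraints — constraint 3: b + c = 5; constraint 5: d + c = 8; constraint 8: a + c = 7 — and the others hold by inspection.

Satisfiable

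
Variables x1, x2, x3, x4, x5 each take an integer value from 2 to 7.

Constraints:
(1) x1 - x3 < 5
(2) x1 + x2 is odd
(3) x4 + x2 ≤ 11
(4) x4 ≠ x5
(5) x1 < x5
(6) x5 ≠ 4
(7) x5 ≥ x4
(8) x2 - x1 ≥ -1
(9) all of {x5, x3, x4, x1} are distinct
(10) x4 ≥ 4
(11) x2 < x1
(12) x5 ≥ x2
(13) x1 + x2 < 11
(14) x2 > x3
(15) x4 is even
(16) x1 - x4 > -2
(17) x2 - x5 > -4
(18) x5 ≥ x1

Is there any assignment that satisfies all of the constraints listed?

Satisfiable

Setting (x1, x2, x3, x4, x5) = (5, 4, 2, 4, 6) satisfies everything: constraint 1: x1 - x3 = 3; constraint 3: x4 + x2 = 8; constraint 8: x2 - x1 = -1, and the others follow.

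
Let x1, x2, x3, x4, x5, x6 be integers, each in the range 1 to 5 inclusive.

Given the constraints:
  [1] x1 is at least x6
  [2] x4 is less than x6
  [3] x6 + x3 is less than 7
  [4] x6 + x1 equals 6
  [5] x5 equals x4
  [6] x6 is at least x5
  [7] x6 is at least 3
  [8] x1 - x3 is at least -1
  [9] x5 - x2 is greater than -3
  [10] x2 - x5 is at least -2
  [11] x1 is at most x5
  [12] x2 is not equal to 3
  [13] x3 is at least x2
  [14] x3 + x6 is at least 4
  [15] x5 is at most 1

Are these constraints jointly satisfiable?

Unsatisfiable

From constraints 1 and 7: x1 ≥ x6 and x6 ≥ 3, so x1 ≥ 3. From constraints 11 and 15: x1 ≤ x5 and x5 ≤ 1, so x1 ≤ 1. But 1 < 3, so no value of x1 works.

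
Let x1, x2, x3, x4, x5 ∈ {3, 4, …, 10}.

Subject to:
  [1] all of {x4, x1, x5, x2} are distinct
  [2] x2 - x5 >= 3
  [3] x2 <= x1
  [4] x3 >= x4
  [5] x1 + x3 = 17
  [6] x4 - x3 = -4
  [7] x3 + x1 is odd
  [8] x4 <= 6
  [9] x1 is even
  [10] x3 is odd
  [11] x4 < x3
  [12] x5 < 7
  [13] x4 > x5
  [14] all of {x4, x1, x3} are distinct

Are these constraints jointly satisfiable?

Satisfiable

One satisfying assignment is x1 = 8, x2 = 6, x3 = 9, x4 = 5, x5 = 3.
For the less obvious constraints — constraint 2: x2 - x5 = 3; constraint 5: x1 + x3 = 17 — and the others hold by inspection.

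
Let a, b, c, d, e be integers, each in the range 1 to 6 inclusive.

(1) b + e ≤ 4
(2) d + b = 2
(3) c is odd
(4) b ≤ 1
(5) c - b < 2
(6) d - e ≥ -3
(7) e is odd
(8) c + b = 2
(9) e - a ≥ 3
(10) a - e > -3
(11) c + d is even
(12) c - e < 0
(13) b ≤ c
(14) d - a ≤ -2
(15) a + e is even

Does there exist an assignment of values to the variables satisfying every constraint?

Constraints 6, 9, and 14 give e − a ≥ 3, a − d ≥ 2, d − e ≥ -3.
Adding all 3 inequalities: the left sides telescope to 0, and the right sides sum to 3 + 2 + (-3) = 2. So 0 ≥ 2, which is false.

Unsatisfiable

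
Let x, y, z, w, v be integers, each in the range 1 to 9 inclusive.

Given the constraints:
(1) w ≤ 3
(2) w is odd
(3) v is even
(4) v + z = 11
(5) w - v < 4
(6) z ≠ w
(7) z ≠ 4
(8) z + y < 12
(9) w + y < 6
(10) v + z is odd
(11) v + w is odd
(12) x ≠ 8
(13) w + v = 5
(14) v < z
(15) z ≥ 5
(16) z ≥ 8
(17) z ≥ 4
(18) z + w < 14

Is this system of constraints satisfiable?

Take x = 2, y = 2, z = 9, w = 3, v = 2. Then constraint 4: v + z = 11; constraint 5: w - v = 1; constraint 8: z + y = 11, and every other listed constraint is also met.

Satisfiable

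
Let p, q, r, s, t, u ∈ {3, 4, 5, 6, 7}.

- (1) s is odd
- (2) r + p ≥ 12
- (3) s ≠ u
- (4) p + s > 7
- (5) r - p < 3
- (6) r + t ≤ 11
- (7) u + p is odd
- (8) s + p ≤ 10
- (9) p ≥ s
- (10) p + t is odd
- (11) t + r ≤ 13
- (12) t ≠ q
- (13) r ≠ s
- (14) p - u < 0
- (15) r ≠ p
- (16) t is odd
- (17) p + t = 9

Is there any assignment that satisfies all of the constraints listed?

Satisfiable

One satisfying assignment is p = 6, q = 7, r = 7, s = 3, t = 3, u = 7.
For the less obvious constraints — constraint 2: r + p = 13; constraint 4: p + s = 9 — and the others hold by inspection.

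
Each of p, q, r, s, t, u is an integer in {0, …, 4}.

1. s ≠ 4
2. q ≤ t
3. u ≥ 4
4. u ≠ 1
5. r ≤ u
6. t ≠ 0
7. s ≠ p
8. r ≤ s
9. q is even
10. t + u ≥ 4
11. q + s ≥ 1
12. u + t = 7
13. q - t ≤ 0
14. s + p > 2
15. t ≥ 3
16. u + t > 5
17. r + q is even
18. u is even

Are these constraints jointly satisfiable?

Satisfiable

The assignment p = 0, q = 0, r = 0, s = 3, t = 3, u = 4 works:
  constraint 10 holds since t + u = 7.
  constraint 11 holds since q + s = 3.
The rest check out directly.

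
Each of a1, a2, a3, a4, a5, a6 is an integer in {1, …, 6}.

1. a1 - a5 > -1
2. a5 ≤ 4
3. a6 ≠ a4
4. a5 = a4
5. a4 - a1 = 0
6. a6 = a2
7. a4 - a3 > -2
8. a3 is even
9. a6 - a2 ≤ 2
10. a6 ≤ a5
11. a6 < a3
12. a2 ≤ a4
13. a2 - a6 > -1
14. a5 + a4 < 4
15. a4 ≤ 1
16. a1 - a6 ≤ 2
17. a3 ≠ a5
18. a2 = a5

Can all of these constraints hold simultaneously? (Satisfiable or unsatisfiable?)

From constraints 4, 6, and 18, a6 = a2 = a5 = a4, so a6 = a4. But constraint 3 says a6 ≠ a4. Contradiction.

Unsatisfiable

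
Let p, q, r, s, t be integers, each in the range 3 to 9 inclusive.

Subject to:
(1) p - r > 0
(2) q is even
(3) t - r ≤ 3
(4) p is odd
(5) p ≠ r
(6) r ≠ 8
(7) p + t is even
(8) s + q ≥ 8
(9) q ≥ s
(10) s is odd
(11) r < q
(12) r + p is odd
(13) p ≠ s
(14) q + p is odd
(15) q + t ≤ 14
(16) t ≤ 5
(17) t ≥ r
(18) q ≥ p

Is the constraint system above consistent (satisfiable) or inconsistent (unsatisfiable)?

Satisfiable

Try p = 5, q = 6, r = 4, s = 3, t = 5.
Check constraint 1: p - r = 1; constraint 3: t - r = 1. The remaining constraints are straightforward to verify.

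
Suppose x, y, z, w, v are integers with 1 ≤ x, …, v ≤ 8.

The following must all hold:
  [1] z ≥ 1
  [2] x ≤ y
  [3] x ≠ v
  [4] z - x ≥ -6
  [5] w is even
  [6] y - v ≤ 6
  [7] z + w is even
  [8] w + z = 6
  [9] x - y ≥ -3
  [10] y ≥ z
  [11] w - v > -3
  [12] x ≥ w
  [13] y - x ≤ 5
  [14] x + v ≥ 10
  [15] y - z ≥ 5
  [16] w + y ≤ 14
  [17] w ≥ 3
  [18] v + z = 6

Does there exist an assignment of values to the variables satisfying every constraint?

The assignment x = 6, y = 8, z = 2, w = 4, v = 4 works:
  constraint 4 holds since z - x = -4.
  constraint 6 holds since y - v = 4.
The rest check out directly.

Satisfiable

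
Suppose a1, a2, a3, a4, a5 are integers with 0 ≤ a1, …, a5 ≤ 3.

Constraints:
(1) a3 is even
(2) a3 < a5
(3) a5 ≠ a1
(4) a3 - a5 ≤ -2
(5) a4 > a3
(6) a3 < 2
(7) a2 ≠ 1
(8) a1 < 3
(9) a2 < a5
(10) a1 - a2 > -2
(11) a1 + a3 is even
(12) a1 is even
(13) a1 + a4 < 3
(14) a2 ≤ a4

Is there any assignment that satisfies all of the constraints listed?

Satisfiable

Setting (a1, a2, a3, a4, a5) = (0, 0, 0, 2, 2) satisfies everything: constraint 4: a3 - a5 = -2; constraint 10: a1 - a2 = 0, and the others follow.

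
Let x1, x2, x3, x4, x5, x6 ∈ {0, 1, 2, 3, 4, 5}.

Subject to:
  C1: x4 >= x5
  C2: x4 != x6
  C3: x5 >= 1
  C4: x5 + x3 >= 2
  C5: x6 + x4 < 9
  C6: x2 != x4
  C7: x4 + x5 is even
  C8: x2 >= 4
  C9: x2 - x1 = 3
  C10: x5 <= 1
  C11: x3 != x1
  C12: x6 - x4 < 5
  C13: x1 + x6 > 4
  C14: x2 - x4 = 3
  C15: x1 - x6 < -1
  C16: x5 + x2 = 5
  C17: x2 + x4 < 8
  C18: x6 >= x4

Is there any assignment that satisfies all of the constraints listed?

Satisfiable

Take x1 = 1, x2 = 4, x3 = 2, x4 = 1, x5 = 1, x6 = 5. Then constraint 4: x5 + x3 = 3; constraint 5: x6 + x4 = 6; constraint 9: x2 - x1 = 3, and every other listed constraint is also met.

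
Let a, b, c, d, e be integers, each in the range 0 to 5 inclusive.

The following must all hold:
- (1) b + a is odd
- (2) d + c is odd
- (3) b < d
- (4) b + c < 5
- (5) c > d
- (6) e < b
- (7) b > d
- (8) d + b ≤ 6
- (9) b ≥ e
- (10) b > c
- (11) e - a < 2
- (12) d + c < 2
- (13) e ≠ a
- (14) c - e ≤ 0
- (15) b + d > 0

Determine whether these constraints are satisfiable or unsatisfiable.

Unsatisfiable

Constraints 3, 5, 9, and 14 give c ≤ e, e ≤ b, b < d, d < c. Chaining: c ≤ e ≤ b < d < c, which forces c < c — impossible.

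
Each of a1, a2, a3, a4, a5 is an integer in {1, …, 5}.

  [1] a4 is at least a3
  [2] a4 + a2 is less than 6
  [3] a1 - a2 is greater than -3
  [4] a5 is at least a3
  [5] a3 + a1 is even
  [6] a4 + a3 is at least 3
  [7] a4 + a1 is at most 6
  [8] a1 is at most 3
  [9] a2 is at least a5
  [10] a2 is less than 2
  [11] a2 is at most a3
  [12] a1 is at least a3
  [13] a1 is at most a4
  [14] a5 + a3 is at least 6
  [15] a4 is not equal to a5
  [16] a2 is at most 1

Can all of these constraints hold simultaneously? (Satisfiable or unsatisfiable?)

From constraints 9 and 16: a5 ≤ a2 ≤ 1. From constraints 8 and 12: a3 ≤ a1 ≤ 3. Hence a5 + a3 ≤ 4. But constraint 14 requires a5 + a3 ≥ 6, and 6 > 4. Contradiction.

Unsatisfiable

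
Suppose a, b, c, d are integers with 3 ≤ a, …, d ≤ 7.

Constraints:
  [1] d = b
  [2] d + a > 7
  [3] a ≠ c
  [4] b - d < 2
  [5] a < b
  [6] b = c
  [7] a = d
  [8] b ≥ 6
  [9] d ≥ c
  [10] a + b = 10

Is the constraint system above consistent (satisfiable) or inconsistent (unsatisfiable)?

From constraints 1, 6, and 7, a = d = b = c, so a = c. But constraint 3 says a ≠ c. Contradiction.

Unsatisfiable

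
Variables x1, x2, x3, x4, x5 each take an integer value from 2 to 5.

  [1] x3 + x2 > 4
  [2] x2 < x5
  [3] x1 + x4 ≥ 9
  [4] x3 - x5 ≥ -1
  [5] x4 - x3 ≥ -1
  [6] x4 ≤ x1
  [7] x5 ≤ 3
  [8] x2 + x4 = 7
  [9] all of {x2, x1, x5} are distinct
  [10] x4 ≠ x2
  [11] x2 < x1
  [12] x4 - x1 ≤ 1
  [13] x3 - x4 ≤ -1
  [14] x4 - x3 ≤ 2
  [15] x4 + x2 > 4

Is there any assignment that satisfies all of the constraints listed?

Satisfiable

Take x1 = 5, x2 = 2, x3 = 3, x4 = 5, x5 = 3. Then constraint 1: x3 + x2 = 5; constraint 3: x1 + x4 = 10; constraint 4: x3 - x5 = 0, and every other listed constraint is also met.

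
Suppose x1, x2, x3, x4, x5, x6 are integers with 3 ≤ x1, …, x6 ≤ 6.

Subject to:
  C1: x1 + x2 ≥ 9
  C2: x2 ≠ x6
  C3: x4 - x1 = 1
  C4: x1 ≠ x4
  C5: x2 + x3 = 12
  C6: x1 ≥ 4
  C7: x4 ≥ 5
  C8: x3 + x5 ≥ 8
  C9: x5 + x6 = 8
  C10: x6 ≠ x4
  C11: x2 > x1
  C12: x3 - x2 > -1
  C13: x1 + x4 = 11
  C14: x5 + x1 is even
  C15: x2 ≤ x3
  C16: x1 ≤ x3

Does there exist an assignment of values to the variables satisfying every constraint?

Satisfiable

One satisfying assignment is x1 = 5, x2 = 6, x3 = 6, x4 = 6, x5 = 5, x6 = 3.
For the less obvious constraints — constraint 1: x1 + x2 = 11; constraint 3: x4 - x1 = 1; constraint 5: x2 + x3 = 12 — and the others hold by inspection.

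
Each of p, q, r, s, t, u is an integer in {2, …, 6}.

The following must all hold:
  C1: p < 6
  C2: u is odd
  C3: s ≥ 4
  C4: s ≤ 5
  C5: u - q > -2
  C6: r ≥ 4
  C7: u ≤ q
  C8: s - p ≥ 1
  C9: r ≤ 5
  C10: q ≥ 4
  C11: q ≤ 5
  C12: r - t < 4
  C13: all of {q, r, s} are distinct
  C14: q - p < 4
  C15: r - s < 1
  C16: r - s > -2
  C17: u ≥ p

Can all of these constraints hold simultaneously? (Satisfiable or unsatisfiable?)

Constraints 3, 4, 6, 9, 10, and 11 confine each of q, r, s to the 2 values {4, 5}.
Constraint 13 requires all 3 of them to be distinct, but only 2 values are available — impossible by the pigeonhole principle.

Unsatisfiable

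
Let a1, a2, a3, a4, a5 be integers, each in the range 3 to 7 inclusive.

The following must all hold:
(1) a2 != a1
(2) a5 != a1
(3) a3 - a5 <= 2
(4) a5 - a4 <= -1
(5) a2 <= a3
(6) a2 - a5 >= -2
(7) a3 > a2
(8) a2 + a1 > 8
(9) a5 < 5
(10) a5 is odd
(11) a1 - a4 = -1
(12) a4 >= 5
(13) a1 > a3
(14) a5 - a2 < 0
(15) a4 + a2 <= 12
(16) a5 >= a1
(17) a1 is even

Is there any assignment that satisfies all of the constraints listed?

Unsatisfiable

Constraints 7, 13, 14, and 16 give a3 < a1, a1 ≤ a5, a5 < a2, a2 < a3. Chaining: a3 < a1 ≤ a5 < a2 < a3, which forces a3 < a3 — impossible.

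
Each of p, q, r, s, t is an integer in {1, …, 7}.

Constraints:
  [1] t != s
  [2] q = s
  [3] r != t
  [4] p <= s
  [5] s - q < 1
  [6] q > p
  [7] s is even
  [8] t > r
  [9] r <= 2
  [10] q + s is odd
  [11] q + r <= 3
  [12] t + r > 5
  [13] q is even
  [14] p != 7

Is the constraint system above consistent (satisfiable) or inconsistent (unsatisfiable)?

Unsatisfiable

Constraint 13 makes q even and constraint 7 makes s even, so q + s must be even. Constraint 10 says q + s is odd — contradiction.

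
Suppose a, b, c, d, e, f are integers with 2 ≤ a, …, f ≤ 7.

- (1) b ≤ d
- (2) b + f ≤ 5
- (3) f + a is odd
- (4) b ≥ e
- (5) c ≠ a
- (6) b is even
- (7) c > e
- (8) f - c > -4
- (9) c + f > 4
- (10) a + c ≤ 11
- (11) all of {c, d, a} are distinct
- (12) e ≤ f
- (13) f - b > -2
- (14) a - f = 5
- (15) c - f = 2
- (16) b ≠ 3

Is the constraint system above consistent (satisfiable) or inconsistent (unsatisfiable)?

One satisfying assignment is a = 7, b = 2, c = 4, d = 5, e = 2, f = 2.
For the less obvious constraints — constraint 2: b + f = 4; constraint 8: f - c = -2; constraint 9: c + f = 6 — and the others hold by inspection.

Satisfiable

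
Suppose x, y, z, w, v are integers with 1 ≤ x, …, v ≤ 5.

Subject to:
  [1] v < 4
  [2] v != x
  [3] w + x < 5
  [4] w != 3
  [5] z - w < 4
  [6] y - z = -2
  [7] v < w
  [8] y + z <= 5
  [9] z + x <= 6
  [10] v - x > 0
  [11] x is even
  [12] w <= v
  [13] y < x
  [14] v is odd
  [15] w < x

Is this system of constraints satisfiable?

Constraints 7, 10, and 15 give w < x, x < v, v < w. Chaining: w < x < v < w, which forces w < w — impossible.

Unsatisfiable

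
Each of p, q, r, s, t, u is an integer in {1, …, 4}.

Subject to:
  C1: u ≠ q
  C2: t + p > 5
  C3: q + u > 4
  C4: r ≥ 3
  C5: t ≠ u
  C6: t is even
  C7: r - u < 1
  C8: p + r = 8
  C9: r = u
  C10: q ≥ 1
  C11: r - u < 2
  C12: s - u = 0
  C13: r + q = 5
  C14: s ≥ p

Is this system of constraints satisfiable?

Satisfiable

Take p = 4, q = 1, r = 4, s = 4, t = 2, u = 4. Then constraint 2: t + p = 6; constraint 3: q + u = 5; constraint 7: r - u = 0, and every other listed constraint is also met.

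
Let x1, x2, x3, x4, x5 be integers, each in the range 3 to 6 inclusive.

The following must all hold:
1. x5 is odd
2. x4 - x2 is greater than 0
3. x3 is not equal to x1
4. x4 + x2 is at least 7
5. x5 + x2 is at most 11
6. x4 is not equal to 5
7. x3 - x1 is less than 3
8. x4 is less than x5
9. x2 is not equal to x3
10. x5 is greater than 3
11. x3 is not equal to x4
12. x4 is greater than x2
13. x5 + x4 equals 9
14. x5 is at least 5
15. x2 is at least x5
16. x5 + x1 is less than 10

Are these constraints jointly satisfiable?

Constraints 2, 8, and 15 give x2 < x4, x4 < x5, x5 ≤ x2. Chaining: x2 < x4 < x5 ≤ x2, which forces x2 < x2 — impossible.

Unsatisfiable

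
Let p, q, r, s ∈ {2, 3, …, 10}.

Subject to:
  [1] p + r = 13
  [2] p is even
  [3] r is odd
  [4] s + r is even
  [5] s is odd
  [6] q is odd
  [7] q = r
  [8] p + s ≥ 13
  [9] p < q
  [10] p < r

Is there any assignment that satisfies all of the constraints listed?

The assignment p = 6, q = 7, r = 7, s = 9 works:
  constraint 1 holds since p + r = 13.
  constraint 8 holds since p + s = 15.
The rest check out directly.

Satisfiable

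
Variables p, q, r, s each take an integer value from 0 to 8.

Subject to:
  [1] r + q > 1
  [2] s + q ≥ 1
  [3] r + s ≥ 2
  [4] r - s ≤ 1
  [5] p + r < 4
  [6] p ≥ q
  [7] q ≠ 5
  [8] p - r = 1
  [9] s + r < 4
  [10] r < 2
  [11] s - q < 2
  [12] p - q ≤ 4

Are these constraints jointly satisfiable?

Satisfiable

Try p = 2, q = 1, r = 1, s = 2.
Check constraint 1: r + q = 2; constraint 2: s + q = 3. The remaining constraints are straightforward to verify.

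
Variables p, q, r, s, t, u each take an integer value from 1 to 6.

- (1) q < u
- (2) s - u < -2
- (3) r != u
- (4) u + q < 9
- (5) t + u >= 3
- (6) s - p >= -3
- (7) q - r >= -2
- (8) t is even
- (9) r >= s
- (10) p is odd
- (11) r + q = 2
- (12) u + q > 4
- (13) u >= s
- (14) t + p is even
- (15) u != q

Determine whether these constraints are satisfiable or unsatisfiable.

Constraint 8 makes t even and constraint 10 makes p odd, so t + p must be odd. Constraint 14 says t + p is even — contradiction.

Unsatisfiable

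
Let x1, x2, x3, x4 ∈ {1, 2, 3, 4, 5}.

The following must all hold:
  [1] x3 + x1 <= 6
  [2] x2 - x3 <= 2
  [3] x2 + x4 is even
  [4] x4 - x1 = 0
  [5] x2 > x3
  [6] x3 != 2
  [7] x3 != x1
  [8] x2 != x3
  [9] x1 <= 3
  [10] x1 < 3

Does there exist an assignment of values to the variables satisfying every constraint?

Setting (x1, x2, x3, x4) = (2, 2, 1, 2) satisfies everything: constraint 1: x3 + x1 = 3; constraint 2: x2 - x3 = 1, and the others follow.

Satisfiable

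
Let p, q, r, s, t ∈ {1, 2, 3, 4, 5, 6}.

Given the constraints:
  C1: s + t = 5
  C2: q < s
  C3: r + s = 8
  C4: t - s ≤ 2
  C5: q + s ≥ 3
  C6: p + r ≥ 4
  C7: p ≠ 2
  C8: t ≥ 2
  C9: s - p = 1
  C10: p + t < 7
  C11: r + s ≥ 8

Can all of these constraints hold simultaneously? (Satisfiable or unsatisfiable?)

Satisfiable

Take p = 1, q = 1, r = 6, s = 2, t = 3. Then constraint 1: s + t = 5; constraint 3: r + s = 8; constraint 4: t - s = 1, and every other listed constraint is also met.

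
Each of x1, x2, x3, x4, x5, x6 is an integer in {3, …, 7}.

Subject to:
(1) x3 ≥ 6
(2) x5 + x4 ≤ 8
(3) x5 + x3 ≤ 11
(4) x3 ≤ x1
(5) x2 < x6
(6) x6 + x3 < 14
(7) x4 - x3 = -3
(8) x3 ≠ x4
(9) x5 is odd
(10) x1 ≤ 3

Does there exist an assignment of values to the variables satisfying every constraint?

Unsatisfiable

From constraints 1 and 4: x1 ≥ x3 and x3 ≥ 6, so x1 ≥ 6. From constraint 10: x1 ≤ 3. But 3 < 6, so no value of x1 works.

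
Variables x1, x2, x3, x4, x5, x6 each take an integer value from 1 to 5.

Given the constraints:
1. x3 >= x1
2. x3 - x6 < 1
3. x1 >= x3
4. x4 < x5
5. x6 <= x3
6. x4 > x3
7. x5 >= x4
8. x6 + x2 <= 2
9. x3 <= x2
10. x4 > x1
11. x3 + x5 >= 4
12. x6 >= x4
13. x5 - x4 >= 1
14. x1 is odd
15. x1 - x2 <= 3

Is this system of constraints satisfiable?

Constraints 3, 5, 10, and 12 give x1 < x4, x4 ≤ x6, x6 ≤ x3, x3 ≤ x1. Chaining: x1 < x4 ≤ x6 ≤ x3 ≤ x1, which forces x1 < x1 — impossible.

Unsatisfiable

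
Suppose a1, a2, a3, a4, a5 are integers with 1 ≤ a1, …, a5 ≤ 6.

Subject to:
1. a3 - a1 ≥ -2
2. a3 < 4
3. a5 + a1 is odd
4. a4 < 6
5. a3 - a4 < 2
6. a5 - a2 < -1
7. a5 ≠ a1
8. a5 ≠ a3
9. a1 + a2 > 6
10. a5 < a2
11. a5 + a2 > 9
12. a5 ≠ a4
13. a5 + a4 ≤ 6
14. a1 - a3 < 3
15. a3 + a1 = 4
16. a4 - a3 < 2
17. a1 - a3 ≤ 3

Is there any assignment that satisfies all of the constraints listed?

Satisfiable

The assignment a1 = 3, a2 = 6, a3 = 1, a4 = 1, a5 = 4 works:
  constraint 1 holds since a3 - a1 = -2.
  constraint 5 holds since a3 - a4 = 0.
The rest check out directly.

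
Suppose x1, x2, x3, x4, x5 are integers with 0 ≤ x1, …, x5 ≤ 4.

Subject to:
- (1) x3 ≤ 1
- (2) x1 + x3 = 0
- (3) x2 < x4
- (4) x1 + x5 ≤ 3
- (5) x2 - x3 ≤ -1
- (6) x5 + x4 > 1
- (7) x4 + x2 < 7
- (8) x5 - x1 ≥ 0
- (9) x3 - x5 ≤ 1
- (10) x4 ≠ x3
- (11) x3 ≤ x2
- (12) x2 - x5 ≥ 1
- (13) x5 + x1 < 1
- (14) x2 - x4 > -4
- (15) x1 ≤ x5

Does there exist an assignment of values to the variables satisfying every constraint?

Constraints 5, 9, and 12 give x3 − x2 ≥ 1, x2 − x5 ≥ 1, x5 − x3 ≥ -1.
Adding all 3 inequalities: the left sides telescope to 0, and the right sides sum to 1 + 1 + (-1) = 1. So 0 ≥ 1, which is false.

Unsatisfiable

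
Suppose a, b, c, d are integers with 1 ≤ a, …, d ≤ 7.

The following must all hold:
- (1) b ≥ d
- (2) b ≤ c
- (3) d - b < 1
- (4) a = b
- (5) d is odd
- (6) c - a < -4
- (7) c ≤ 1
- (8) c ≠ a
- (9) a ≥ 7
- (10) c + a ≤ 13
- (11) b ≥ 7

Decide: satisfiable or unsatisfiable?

From constraints 2 and 11: c ≥ b ≥ 7. From constraint 9: a ≥ 7. Hence c + a ≥ 14. But constraint 10 requires c + a ≤ 13, and 13 < 14. Contradiction.

Unsatisfiable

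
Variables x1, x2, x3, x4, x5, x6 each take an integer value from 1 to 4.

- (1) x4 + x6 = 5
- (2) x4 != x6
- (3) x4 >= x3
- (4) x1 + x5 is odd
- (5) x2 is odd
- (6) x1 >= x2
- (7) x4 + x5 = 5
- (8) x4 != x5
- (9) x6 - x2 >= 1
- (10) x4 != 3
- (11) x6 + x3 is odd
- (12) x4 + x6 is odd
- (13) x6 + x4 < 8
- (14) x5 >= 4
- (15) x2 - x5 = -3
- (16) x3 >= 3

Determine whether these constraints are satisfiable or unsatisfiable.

From constraints 3 and 16: x4 ≥ x3 ≥ 3. From constraint 14: x5 ≥ 4. Hence x4 + x5 ≥ 7. But constraint 7 requires x4 + x5 = 5, and 5 < 7. Contradiction.

Unsatisfiable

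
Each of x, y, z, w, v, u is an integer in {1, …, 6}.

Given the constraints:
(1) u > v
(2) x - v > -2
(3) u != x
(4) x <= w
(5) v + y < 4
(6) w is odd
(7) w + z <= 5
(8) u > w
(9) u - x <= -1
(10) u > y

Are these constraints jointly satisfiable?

Constraints 4, 8, and 9 give w < u, u < x, x ≤ w. Chaining: w < u < x ≤ w, which forces w < w — impossible.

Unsatisfiable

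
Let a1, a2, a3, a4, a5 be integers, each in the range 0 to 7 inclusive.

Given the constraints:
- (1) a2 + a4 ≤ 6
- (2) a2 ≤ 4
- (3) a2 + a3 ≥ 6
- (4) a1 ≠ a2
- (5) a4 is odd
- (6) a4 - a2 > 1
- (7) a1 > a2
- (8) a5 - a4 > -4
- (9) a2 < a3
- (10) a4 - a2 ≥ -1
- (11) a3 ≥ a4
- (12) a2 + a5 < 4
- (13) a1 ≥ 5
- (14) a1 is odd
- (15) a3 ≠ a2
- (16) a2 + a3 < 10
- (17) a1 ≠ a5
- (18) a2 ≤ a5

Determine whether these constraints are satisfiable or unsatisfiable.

Setting (a1, a2, a3, a4, a5) = (7, 1, 7, 3, 1) satisfies everything: constraint 1: a2 + a4 = 4; constraint 3: a2 + a3 = 8, and the others follow.

Satisfiable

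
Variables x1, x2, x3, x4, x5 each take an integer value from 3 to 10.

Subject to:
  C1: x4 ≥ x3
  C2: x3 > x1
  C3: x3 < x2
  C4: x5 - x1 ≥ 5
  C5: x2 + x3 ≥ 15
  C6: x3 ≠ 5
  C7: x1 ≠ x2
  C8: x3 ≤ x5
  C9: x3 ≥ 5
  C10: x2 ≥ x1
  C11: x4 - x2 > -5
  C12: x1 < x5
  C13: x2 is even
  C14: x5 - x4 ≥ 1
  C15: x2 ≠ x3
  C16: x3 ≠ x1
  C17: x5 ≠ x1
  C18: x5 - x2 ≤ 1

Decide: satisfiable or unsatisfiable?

One satisfying assignment is x1 = 4, x2 = 10, x3 = 7, x4 = 8, x5 = 10.
For the less obvious constraints — constraint 4: x5 - x1 = 6; constraint 5: x2 + x3 = 17; constraint 11: x4 - x2 = -2 — and the others hold by inspection.

Satisfiable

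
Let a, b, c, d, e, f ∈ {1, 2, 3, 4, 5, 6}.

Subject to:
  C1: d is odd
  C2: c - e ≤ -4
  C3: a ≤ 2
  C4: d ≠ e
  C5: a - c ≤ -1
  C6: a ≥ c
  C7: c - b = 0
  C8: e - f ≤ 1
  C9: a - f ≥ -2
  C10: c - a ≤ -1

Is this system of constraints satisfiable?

Unsatisfiable

Constraints 2, 5, 8, and 9 give f − e ≥ -1, e − c ≥ 4, c − a ≥ 1, a − f ≥ -2.
Adding all 4 inequalities: the left sides telescope to 0, and the right sides sum to (-1) + 4 + 1 + (-2) = 2. So 0 ≥ 2, which is false.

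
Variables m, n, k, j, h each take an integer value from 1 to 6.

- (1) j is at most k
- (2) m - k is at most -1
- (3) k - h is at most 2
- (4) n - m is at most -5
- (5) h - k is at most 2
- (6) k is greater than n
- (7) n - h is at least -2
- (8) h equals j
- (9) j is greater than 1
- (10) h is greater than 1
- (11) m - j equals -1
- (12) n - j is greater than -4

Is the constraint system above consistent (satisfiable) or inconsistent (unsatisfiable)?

Constraints 2, 3, 4, and 7 give n − h ≥ -2, h − k ≥ -2, k − m ≥ 1, m − n ≥ 5.
Adding all 4 inequalities: the left sides telescope to 0, and the right sides sum to (-2) + (-2) + 1 + 5 = 2. So 0 ≥ 2, which is false.

Unsatisfiable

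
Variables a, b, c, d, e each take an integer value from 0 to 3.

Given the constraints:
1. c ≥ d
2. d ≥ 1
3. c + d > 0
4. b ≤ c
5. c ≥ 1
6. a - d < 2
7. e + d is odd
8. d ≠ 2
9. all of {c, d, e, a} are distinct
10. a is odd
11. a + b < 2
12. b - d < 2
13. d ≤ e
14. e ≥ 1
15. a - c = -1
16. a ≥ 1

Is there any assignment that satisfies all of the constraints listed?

Constraints 2, 5, 14, and 16 confine each of c, d, e, a to the 3 values {1, …, 3} (the domain already gives each ≤ 3).
Constraint 9 requires all 4 of them to be distinct, but only 3 values are available — impossible by the pigeonhole principle.

Unsatisfiable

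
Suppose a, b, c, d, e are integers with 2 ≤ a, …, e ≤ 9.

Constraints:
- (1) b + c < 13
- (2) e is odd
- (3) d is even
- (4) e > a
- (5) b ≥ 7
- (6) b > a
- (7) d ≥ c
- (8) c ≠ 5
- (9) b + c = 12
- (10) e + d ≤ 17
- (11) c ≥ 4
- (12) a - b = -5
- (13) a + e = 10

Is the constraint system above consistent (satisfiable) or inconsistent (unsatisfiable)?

Take a = 3, b = 8, c = 4, d = 8, e = 7. Then constraint 1: b + c = 12; constraint 9: b + c = 12, and every other listed constraint is also met.

Satisfiable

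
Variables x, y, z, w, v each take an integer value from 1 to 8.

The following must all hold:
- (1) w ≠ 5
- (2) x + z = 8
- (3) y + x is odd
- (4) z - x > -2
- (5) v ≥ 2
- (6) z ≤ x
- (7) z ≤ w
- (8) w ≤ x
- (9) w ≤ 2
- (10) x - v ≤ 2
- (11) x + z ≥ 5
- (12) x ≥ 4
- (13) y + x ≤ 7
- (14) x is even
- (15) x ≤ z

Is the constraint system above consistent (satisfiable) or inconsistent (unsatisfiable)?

From constraints 12 and 15: z ≥ x and x ≥ 4, so z ≥ 4. From constraints 7 and 9: z ≤ w and w ≤ 2, so z ≤ 2. But 2 < 4, so no value of z works.

Unsatisfiable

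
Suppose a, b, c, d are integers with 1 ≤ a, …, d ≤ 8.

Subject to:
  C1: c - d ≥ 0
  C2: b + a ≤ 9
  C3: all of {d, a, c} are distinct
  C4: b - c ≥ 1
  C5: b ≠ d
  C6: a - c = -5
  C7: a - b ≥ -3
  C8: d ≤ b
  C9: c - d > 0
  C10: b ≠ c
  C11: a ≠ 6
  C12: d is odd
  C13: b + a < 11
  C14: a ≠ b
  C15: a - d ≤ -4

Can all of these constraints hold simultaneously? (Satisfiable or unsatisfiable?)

Unsatisfiable

Constraints 1, 4, 7, and 15 give c − d ≥ 0, d − a ≥ 4, a − b ≥ -3, b − c ≥ 1.
Adding all 4 inequalities: the left sides telescope to 0, and the right sides sum to 0 + 4 + (-3) + 1 = 2. So 0 ≥ 2, which is false.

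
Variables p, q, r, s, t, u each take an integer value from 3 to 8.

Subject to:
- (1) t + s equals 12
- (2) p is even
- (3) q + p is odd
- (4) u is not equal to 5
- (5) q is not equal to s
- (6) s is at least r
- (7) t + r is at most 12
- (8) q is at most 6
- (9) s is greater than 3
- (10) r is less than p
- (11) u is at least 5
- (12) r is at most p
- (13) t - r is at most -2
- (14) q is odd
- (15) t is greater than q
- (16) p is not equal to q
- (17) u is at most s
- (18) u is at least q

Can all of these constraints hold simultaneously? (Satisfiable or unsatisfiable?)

One satisfying assignment is p = 8, q = 3, r = 7, s = 8, t = 4, u = 7.
For the less obvious constraints — constraint 1: t + s = 12; constraint 7: t + r = 11; constraint 13: t - r = -3 — and the others hold by inspection.

Satisfiable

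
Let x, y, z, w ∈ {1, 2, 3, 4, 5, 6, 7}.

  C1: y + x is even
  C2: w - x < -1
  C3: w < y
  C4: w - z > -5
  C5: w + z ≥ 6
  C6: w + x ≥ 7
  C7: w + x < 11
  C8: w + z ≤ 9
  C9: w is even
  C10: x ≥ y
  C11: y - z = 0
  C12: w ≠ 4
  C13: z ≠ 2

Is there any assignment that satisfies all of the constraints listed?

Setting (x, y, z, w) = (6, 4, 4, 2) satisfies everything: constraint 2: w - x = -4; constraint 4: w - z = -2; constraint 5: w + z = 6, and the others follow.

Satisfiable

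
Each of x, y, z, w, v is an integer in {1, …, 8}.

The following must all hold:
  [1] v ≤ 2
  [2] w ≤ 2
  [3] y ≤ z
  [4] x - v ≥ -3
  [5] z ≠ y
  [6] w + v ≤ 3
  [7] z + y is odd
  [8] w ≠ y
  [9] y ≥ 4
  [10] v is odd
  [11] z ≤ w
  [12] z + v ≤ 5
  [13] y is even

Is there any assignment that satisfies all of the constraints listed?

Unsatisfiable

From constraints 3 and 9: z ≥ y and y ≥ 4, so z ≥ 4. From constraints 2 and 11: z ≤ w and w ≤ 2, so z ≤ 2. But 2 < 4, so no value of z works.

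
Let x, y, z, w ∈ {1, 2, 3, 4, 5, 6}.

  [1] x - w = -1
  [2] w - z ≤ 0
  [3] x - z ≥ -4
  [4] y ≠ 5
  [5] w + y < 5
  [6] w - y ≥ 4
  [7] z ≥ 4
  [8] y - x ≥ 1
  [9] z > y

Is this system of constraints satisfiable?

Unsatisfiable

Constraints 2, 3, 6, and 8 give y − x ≥ 1, x − z ≥ -4, z − w ≥ 0, w − y ≥ 4.
Adding all 4 inequalities: the left sides telescope to 0, and the right sides sum to 1 + (-4) + 0 + 4 = 1. So 0 ≥ 1, which is false.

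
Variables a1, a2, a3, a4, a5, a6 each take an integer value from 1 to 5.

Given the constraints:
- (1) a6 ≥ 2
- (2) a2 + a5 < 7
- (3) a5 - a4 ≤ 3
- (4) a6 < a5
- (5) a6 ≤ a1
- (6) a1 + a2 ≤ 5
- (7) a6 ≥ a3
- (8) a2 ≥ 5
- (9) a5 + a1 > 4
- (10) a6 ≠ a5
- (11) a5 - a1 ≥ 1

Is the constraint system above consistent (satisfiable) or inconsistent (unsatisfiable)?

Unsatisfiable

From constraints 1 and 5: a1 ≥ a6 ≥ 2. From constraint 8: a2 ≥ 5. Hence a1 + a2 ≥ 7. But constraint 6 requires a1 + a2 ≤ 5, and 5 < 7. Contradiction.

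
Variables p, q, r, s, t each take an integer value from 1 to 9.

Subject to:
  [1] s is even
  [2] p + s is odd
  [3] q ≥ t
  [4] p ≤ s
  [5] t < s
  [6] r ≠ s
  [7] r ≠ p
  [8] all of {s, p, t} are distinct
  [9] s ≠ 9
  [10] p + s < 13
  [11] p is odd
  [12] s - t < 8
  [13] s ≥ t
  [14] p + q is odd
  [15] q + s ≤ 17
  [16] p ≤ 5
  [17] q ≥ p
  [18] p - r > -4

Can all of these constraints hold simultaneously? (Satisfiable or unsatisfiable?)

One satisfying assignment is p = 3, q = 8, r = 5, s = 8, t = 1.
For the less obvious constraints — constraint 10: p + s = 11; constraint 12: s - t = 7 — and the others hold by inspection.

Satisfiable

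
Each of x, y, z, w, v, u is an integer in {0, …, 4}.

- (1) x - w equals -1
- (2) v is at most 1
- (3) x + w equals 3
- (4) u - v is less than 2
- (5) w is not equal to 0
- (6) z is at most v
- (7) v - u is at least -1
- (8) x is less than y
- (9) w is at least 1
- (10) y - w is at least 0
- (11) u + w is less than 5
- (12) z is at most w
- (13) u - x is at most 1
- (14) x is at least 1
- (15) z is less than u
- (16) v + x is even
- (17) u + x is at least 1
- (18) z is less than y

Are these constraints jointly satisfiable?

Satisfiable

Take x = 1, y = 4, z = 0, w = 2, v = 1, u = 2. Then constraint 1: x - w = -1; constraint 3: x + w = 3, and every other listed constraint is also met.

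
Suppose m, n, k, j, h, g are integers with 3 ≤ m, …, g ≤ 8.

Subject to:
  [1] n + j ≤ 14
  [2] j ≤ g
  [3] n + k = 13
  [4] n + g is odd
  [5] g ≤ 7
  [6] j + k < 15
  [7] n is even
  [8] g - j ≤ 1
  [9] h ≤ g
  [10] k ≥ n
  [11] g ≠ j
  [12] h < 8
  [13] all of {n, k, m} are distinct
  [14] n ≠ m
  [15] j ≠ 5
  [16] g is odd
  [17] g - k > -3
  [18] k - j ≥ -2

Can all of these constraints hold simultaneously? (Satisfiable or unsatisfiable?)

Take m = 4, n = 6, k = 7, j = 6, h = 4, g = 7. Then constraint 1: n + j = 12; constraint 3: n + k = 13, and every other listed constraint is also met.

Satisfiable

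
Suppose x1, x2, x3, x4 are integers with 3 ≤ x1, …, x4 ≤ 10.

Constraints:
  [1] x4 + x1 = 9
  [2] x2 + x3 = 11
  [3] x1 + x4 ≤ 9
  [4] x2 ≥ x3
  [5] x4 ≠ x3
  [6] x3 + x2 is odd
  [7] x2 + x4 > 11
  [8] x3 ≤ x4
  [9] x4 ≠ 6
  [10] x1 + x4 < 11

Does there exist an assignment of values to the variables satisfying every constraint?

Satisfiable

One satisfying assignment is x1 = 4, x2 = 8, x3 = 3, x4 = 5.
For the less obvious constraints — constraint 1: x4 + x1 = 9; constraint 2: x2 + x3 = 11 — and the others hold by inspection.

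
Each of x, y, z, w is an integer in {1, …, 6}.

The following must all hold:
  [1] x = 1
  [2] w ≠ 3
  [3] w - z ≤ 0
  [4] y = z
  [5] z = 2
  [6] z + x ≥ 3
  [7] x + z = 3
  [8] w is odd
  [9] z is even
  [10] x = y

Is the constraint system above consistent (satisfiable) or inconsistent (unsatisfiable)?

Unsatisfiable

Constraint 1 fixes x = 1 and constraint 5 fixes z = 2. Constraints 4 and 10 give x = y = z, so x = z. But 1 ≠ 2 — contradiction.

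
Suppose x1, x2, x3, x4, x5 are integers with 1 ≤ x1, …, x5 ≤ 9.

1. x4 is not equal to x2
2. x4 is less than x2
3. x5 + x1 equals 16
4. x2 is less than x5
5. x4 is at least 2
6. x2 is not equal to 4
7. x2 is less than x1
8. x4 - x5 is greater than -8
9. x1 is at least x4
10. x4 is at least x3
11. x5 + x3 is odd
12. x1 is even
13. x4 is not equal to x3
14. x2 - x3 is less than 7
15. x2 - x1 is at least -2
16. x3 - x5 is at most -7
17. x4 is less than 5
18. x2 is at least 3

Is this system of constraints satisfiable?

Satisfiable

Setting (x1, x2, x3, x4, x5) = (8, 6, 1, 2, 8) satisfies everything: constraint 3: x5 + x1 = 16; constraint 8: x4 - x5 = -6, and the others follow.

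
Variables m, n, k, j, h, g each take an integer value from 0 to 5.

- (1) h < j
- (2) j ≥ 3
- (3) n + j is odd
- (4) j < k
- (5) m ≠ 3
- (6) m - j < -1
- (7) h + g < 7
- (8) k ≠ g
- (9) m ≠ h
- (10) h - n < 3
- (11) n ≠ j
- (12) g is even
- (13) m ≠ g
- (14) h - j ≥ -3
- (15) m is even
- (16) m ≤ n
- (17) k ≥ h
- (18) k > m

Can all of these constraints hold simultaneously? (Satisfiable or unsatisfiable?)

Satisfiable

One satisfying assignment is m = 0, n = 0, k = 5, j = 3, h = 2, g = 2.
For the less obvious constraints — constraint 6: m - j = -3; constraint 7: h + g = 4 — and the others hold by inspection.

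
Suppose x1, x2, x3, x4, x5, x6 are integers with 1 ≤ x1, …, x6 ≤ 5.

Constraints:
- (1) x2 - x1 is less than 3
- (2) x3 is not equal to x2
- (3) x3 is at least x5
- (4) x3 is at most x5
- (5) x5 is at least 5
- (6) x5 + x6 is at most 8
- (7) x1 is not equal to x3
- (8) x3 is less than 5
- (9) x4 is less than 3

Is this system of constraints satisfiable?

From constraints 3 and 5: x3 ≥ x5 and x5 ≥ 5, so x3 ≥ 5. From constraint 8: x3 ≤ 4. But 4 < 5, so no value of x3 works.

Unsatisfiable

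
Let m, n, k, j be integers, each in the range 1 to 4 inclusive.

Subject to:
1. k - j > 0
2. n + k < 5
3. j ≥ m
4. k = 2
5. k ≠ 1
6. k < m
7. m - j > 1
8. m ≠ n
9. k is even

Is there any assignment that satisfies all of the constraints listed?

Constraints 1, 3, and 6 give j < k, k < m, m ≤ j. Chaining: j < k < m ≤ j, which forces j < j — impossible.

Unsatisfiable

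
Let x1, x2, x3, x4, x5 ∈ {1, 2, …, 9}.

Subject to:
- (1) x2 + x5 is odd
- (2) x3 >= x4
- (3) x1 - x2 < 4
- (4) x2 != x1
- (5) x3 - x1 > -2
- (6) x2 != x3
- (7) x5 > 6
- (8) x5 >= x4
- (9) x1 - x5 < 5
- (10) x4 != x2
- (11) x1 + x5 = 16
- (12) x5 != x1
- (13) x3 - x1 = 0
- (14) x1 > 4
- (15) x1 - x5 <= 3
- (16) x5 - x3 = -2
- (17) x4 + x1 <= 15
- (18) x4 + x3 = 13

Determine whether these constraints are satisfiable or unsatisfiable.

Setting (x1, x2, x3, x4, x5) = (9, 8, 9, 4, 7) satisfies everything: constraint 3: x1 - x2 = 1; constraint 5: x3 - x1 = 0, and the others follow.

Satisfiable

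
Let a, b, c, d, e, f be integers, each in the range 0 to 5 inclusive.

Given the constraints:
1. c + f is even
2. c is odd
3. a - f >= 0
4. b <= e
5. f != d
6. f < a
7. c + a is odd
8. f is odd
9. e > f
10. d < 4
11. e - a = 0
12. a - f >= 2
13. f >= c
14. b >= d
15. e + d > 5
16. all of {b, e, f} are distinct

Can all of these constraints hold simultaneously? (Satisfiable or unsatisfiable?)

One satisfying assignment is a = 4, b = 2, c = 1, d = 2, e = 4, f = 1.
For the less obvious constraints — constraint 3: a - f = 3; constraint 11: e - a = 0 — and the others hold by inspection.

Satisfiable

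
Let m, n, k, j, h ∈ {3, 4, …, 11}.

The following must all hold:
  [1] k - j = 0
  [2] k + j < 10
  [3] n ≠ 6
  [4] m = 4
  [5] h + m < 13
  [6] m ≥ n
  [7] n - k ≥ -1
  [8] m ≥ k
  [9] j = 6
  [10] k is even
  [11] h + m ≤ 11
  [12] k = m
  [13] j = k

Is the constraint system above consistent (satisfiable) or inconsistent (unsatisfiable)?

Unsatisfiable

Constraint 9 fixes j = 6 and constraint 4 fixes m = 4. Constraints 12 and 13 give j = k = m, so j = m. But 6 ≠ 4 — contradiction.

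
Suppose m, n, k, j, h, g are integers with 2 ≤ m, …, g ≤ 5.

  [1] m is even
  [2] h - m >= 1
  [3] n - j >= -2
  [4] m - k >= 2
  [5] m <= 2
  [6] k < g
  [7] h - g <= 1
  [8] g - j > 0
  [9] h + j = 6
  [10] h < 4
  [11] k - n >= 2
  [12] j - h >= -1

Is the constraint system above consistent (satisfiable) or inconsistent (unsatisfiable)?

Unsatisfiable

Constraints 2, 3, 4, 11, and 12 give n − j ≥ -2, j − h ≥ -1, h − m ≥ 1, m − k ≥ 2, k − n ≥ 2.
Adding all 5 inequalities: the left sides telescope to 0, and the right sides sum to (-2) + (-1) + 1 + 2 + 2 = 2. So 0 ≥ 2, which is false.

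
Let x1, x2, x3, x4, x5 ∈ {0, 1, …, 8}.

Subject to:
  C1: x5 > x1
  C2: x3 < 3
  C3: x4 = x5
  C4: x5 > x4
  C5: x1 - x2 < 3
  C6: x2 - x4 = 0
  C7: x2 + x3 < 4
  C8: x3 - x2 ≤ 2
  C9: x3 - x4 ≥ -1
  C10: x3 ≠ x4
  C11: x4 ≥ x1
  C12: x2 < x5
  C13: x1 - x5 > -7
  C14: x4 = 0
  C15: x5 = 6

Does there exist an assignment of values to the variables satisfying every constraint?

Unsatisfiable

Constraint 14 fixes x4 = 0 and constraint 15 fixes x5 = 6, but constraint 3 requires x4 = x5. Since 0 ≠ 6, contradiction.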